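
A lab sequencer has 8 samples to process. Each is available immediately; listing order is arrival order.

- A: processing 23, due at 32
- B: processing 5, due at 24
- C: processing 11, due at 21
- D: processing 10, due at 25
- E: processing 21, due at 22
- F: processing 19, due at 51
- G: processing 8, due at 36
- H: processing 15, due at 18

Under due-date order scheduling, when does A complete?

EDD (increasing due date): H C E B D A G F.
H: 0→15
C: 15→26
E: 26→47
B: 47→52
D: 52→62
A: 62→85

85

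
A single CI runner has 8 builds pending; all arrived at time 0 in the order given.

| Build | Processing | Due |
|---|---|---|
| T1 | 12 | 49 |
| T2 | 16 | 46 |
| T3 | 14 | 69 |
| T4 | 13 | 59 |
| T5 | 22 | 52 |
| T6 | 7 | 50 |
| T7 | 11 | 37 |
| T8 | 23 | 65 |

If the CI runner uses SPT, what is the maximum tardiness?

SPT (increasing processing time): T6 T7 T1 T4 T3 T2 T5 T8.
T6: 0→7, due 50, tardiness 0
T7: 7→18, due 37, tardiness 0
T1: 18→30, due 49, tardiness 0
T4: 30→43, due 59, tardiness 0
T3: 43→57, due 69, tardiness 0
T2: 57→73, due 46, tardiness 27
T5: 73→95, due 52, tardiness 43
T8: 95→118, due 65, tardiness 53
Maximum = 53.

53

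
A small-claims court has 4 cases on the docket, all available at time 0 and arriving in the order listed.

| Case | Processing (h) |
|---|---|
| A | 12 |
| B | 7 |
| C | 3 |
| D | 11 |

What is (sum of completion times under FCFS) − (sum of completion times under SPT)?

19

FIFO (arrival order): A B C D.
A: 0→12
B: 12→19
C: 19→22
D: 22→33
Sum = 12+19+22+33 = 86.
SPT (increasing processing time): C B D A.
C: 0→3
B: 3→10
D: 10→21
A: 21→33
Sum = 3+10+21+33 = 67.
Difference = 86 − 67 = 19.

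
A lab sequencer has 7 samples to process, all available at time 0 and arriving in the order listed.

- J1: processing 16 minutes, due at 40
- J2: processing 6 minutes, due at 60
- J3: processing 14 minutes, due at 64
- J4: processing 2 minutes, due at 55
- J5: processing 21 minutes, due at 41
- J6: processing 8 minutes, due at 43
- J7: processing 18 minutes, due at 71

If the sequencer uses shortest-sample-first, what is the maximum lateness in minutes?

44

SPT (increasing processing time): J4 J2 J6 J3 J1 J7 J5.
J4: 0→2, due 55, lateness -53
J2: 2→8, due 60, lateness -52
J6: 8→16, due 43, lateness -27
J3: 16→30, due 64, lateness -34
J1: 30→46, due 40, lateness 6
J7: 46→64, due 71, lateness -7
J5: 64→85, due 41, lateness 44
Maximum = 44.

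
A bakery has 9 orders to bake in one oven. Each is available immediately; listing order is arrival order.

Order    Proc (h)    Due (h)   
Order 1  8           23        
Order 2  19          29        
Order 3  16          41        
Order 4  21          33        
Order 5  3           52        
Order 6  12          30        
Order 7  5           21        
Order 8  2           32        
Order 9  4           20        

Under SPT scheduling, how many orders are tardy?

SPT (increasing processing time): Order 8 Order 5 Order 9 Order 7 Order 1 Order 6 Order 3 Order 2 Order 4.
Order 8: 0→2, due 32, tardiness 0
Order 5: 2→5, due 52, tardiness 0
Order 9: 5→9, due 20, tardiness 0
Order 7: 9→14, due 21, tardiness 0
Order 1: 14→22, due 23, tardiness 0
Order 6: 22→34, due 30, tardiness 4
Order 3: 34→50, due 41, tardiness 9
Order 2: 50→69, due 29, tardiness 40
Order 4: 69→90, due 33, tardiness 57
Late orders: 4.

4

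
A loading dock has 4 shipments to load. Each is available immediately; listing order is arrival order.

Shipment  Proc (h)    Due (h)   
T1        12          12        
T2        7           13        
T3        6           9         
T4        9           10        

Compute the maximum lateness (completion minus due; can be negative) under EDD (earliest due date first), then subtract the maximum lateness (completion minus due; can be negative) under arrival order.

-3

EDD (increasing due date): T3 T4 T1 T2.
T3: 0→6, due 9, lateness -3
T4: 6→15, due 10, lateness 5
T1: 15→27, due 12, lateness 15
T2: 27→34, due 13, lateness 21
Maximum = 21.
FIFO (arrival order): T1 T2 T3 T4.
T1: 0→12, due 12, lateness 0
T2: 12→19, due 13, lateness 6
T3: 19→25, due 9, lateness 16
T4: 25→34, due 10, lateness 24
Maximum = 24.
Difference = 21 − 24 = -3.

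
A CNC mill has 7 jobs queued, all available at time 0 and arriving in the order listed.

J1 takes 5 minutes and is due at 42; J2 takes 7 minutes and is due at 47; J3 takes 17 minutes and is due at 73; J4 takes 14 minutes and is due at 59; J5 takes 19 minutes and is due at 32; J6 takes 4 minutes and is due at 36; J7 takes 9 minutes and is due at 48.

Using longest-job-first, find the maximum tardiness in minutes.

LPT (decreasing processing time): J5 J3 J4 J7 J2 J1 J6.
J5: 0→19, due 32, tardiness 0
J3: 19→36, due 73, tardiness 0
J4: 36→50, due 59, tardiness 0
J7: 50→59, due 48, tardiness 11
J2: 59→66, due 47, tardiness 19
J1: 66→71, due 42, tardiness 29
J6: 71→75, due 36, tardiness 39
Maximum = 39.

39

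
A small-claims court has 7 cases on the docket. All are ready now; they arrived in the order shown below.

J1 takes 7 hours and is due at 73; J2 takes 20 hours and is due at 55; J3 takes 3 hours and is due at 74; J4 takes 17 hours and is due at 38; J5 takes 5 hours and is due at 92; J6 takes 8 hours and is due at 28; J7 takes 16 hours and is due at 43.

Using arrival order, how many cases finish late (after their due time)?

3

FIFO (arrival order): J1 J2 J3 J4 J5 J6 J7.
J1: 0→7, due 73, tardiness 0
J2: 7→27, due 55, tardiness 0
J3: 27→30, due 74, tardiness 0
J4: 30→47, due 38, tardiness 9
J5: 47→52, due 92, tardiness 0
J6: 52→60, due 28, tardiness 32
J7: 60→76, due 43, tardiness 33
Late cases: 3.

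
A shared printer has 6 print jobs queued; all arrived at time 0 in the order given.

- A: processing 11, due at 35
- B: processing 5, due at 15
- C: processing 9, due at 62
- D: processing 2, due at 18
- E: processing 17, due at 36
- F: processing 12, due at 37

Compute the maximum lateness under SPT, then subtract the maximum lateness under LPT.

SPT (increasing processing time): D B C A F E.
D: 0→2, due 18, lateness -16
B: 2→7, due 15, lateness -8
C: 7→16, due 62, lateness -46
A: 16→27, due 35, lateness -8
F: 27→39, due 37, lateness 2
E: 39→56, due 36, lateness 20
Maximum = 20.
LPT (decreasing processing time): E F A C B D.
E: 0→17, due 36, lateness -19
F: 17→29, due 37, lateness -8
A: 29→40, due 35, lateness 5
C: 40→49, due 62, lateness -13
B: 49→54, due 15, lateness 39
D: 54→56, due 18, lateness 38
Maximum = 39.
Difference = 20 − 39 = -19.

-19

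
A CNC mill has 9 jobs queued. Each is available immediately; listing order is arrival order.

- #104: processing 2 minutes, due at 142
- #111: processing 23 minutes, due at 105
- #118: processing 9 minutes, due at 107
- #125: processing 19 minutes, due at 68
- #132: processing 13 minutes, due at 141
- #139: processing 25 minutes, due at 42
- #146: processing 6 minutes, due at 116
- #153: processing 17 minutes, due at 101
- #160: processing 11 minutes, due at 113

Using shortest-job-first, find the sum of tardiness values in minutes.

92

SPT (increasing processing time): #104 #146 #118 #160 #132 #153 #125 #111 #139.
#104: 0→2, due 142, tardiness 0
#146: 2→8, due 116, tardiness 0
#118: 8→17, due 107, tardiness 0
#160: 17→28, due 113, tardiness 0
#132: 28→41, due 141, tardiness 0
#153: 41→58, due 101, tardiness 0
#125: 58→77, due 68, tardiness 9
#111: 77→100, due 105, tardiness 0
#139: 100→125, due 42, tardiness 83
Sum = 0+0+0+0+0+0+9+0+83 = 92.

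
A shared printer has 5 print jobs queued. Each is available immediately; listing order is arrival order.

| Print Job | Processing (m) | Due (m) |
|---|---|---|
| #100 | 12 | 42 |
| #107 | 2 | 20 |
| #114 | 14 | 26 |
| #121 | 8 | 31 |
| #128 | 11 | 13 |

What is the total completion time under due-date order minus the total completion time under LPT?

EDD (increasing due date): #128 #107 #114 #121 #100.
#128: 0→11
#107: 11→13
#114: 13→27
#121: 27→35
#100: 35→47
Sum = 11+13+27+35+47 = 133.
LPT (decreasing processing time): #114 #100 #128 #121 #107.
#114: 0→14
#100: 14→26
#128: 26→37
#121: 37→45
#107: 45→47
Sum = 14+26+37+45+47 = 169.
Difference = 133 − 169 = -36.

-36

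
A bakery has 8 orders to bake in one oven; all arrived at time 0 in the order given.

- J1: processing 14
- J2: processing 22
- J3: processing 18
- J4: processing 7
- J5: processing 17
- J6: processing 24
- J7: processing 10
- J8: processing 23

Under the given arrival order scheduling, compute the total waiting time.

FIFO (arrival order): J1 J2 J3 J4 J5 J6 J7 J8.
J1: waits 0, runs 0→14
J2: waits 14, runs 14→36
J3: waits 36, runs 36→54
J4: waits 54, runs 54→61
J5: waits 61, runs 61→78
J6: waits 78, runs 78→102
J7: waits 102, runs 102→112
J8: waits 112, runs 112→135
Sum = 0+14+36+54+61+78+102+112 = 457.

457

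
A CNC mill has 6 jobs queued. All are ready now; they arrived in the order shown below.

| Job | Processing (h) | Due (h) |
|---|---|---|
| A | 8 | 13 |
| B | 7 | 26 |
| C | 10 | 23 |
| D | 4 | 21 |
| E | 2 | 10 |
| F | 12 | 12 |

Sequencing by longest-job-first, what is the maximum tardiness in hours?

LPT (decreasing processing time): F C A B D E.
F: 0→12, due 12, tardiness 0
C: 12→22, due 23, tardiness 0
A: 22→30, due 13, tardiness 17
B: 30→37, due 26, tardiness 11
D: 37→41, due 21, tardiness 20
E: 41→43, due 10, tardiness 33
Maximum = 33.

33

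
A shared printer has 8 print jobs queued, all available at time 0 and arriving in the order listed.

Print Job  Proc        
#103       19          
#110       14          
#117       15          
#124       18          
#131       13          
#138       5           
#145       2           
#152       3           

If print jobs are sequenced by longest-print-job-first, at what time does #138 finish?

84

LPT (decreasing processing time): #103 #124 #117 #110 #131 #138 #152 #145.
#103: 0→19
#124: 19→37
#117: 37→52
#110: 52→66
#131: 66→79
#138: 79→84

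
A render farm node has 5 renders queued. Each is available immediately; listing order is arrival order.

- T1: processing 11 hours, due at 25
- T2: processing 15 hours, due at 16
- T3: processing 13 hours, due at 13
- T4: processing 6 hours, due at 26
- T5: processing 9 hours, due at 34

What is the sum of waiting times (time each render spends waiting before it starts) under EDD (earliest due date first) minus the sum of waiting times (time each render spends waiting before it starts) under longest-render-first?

EDD (increasing due date): T3 T2 T1 T4 T5.
T3: waits 0, runs 0→13
T2: waits 13, runs 13→28
T1: waits 28, runs 28→39
T4: waits 39, runs 39→45
T5: waits 45, runs 45→54
Sum = 0+13+28+39+45 = 125.
LPT (decreasing processing time): T2 T3 T1 T5 T4.
T2: waits 0, runs 0→15
T3: waits 15, runs 15→28
T1: waits 28, runs 28→39
T5: waits 39, runs 39→48
T4: waits 48, runs 48→54
Sum = 0+15+28+39+48 = 130.
Difference = 125 − 130 = -5.

-5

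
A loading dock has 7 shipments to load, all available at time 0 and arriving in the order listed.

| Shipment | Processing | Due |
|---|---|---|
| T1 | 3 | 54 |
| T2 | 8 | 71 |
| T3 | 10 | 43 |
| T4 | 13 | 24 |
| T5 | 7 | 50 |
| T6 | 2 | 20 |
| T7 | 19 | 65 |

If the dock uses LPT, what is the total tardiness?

63

LPT (decreasing processing time): T7 T4 T3 T2 T5 T1 T6.
T7: 0→19, due 65, tardiness 0
T4: 19→32, due 24, tardiness 8
T3: 32→42, due 43, tardiness 0
T2: 42→50, due 71, tardiness 0
T5: 50→57, due 50, tardiness 7
T1: 57→60, due 54, tardiness 6
T6: 60→62, due 20, tardiness 42
Sum = 0+8+0+0+7+6+42 = 63.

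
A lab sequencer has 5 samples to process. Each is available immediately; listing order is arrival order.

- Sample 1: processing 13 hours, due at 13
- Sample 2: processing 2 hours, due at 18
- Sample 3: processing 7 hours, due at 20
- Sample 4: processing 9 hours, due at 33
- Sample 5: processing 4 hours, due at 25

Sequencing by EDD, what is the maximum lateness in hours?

2

EDD (increasing due date): Sample 1 Sample 2 Sample 3 Sample 5 Sample 4.
Sample 1: 0→13, due 13, lateness 0
Sample 2: 13→15, due 18, lateness -3
Sample 3: 15→22, due 20, lateness 2
Sample 5: 22→26, due 25, lateness 1
Sample 4: 26→35, due 33, lateness 2
Maximum = 2.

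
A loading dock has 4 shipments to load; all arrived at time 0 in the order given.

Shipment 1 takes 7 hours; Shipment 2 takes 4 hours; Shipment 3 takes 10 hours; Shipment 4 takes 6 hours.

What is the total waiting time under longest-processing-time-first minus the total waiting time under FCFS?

LPT (decreasing processing time): Shipment 3 Shipment 1 Shipment 4 Shipment 2.
Shipment 3: waits 0, runs 0→10
Shipment 1: waits 10, runs 10→17
Shipment 4: waits 17, runs 17→23
Shipment 2: waits 23, runs 23→27
Sum = 0+10+17+23 = 50.
FIFO (arrival order): Shipment 1 Shipment 2 Shipment 3 Shipment 4.
Shipment 1: waits 0, runs 0→7
Shipment 2: waits 7, runs 7→11
Shipment 3: waits 11, runs 11→21
Shipment 4: waits 21, runs 21→27
Sum = 0+7+11+21 = 39.
Difference = 50 − 39 = 11.

11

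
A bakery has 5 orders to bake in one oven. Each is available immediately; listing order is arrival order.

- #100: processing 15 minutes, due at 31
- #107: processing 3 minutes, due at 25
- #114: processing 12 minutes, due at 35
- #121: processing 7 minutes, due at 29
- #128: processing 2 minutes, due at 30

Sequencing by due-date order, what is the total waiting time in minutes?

52

EDD (increasing due date): #107 #121 #128 #100 #114.
#107: waits 0, runs 0→3
#121: waits 3, runs 3→10
#128: waits 10, runs 10→12
#100: waits 12, runs 12→27
#114: waits 27, runs 27→39
Sum = 0+3+10+12+27 = 52.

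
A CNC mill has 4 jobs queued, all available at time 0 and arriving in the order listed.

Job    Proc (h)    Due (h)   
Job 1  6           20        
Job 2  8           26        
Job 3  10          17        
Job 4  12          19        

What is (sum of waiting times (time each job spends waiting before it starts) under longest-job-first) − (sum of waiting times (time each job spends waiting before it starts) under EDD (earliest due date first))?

4

LPT (decreasing processing time): Job 4 Job 3 Job 2 Job 1.
Job 4: waits 0, runs 0→12
Job 3: waits 12, runs 12→22
Job 2: waits 22, runs 22→30
Job 1: waits 30, runs 30→36
Sum = 0+12+22+30 = 64.
EDD (increasing due date): Job 3 Job 4 Job 1 Job 2.
Job 3: waits 0, runs 0→10
Job 4: waits 10, runs 10→22
Job 1: waits 22, runs 22→28
Job 2: waits 28, runs 28→36
Sum = 0+10+22+28 = 60.
Difference = 64 − 60 = 4.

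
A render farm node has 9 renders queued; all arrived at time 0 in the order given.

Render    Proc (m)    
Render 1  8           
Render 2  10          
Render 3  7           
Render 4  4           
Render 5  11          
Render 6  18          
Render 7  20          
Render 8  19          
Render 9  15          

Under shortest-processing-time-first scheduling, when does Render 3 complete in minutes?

11

SPT (increasing processing time): Render 4 Render 3 Render 1 Render 2 Render 5 Render 9 Render 6 Render 8 Render 7.
Render 4: 0→4
Render 3: 4→11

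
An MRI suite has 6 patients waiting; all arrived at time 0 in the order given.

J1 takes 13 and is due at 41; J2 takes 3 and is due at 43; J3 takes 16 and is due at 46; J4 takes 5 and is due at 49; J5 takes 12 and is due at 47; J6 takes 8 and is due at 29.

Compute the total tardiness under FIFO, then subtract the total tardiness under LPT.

FIFO (arrival order): J1 J2 J3 J4 J5 J6.
J1: 0→13, due 41, tardiness 0
J2: 13→16, due 43, tardiness 0
J3: 16→32, due 46, tardiness 0
J4: 32→37, due 49, tardiness 0
J5: 37→49, due 47, tardiness 2
J6: 49→57, due 29, tardiness 28
Sum = 0+0+0+0+2+28 = 30.
LPT (decreasing processing time): J3 J1 J5 J6 J4 J2.
J3: 0→16, due 46, tardiness 0
J1: 16→29, due 41, tardiness 0
J5: 29→41, due 47, tardiness 0
J6: 41→49, due 29, tardiness 20
J4: 49→54, due 49, tardiness 5
J2: 54→57, due 43, tardiness 14
Sum = 0+0+0+20+5+14 = 39.
Difference = 30 − 39 = -9.

-9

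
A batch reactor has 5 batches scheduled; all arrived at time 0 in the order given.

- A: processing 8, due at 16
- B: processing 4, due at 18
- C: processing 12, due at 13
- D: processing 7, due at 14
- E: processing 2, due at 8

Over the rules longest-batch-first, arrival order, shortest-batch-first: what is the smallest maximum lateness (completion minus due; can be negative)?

LPT (decreasing processing time): C A D B E.
C: 0→12, due 13, lateness -1
A: 12→20, due 16, lateness 4
D: 20→27, due 14, lateness 13
B: 27→31, due 18, lateness 13
E: 31→33, due 8, lateness 25
Maximum = 25.
FIFO (arrival order): A B C D E.
A: 0→8, due 16, lateness -8
B: 8→12, due 18, lateness -6
C: 12→24, due 13, lateness 11
D: 24→31, due 14, lateness 17
E: 31→33, due 8, lateness 25
Maximum = 25.
SPT (increasing processing time): E B D A C.
E: 0→2, due 8, lateness -6
B: 2→6, due 18, lateness -12
D: 6→13, due 14, lateness -1
A: 13→21, due 16, lateness 5
C: 21→33, due 13, lateness 20
Maximum = 20.
LPT 25, FIFO 25, SPT 20 → minimum 20.

20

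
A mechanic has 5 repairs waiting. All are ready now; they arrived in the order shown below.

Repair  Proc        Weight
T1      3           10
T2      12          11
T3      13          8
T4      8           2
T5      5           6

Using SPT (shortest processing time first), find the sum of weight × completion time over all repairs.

SPT (increasing processing time): T1 T5 T4 T2 T3.
T1: finishes 3, weight 10, w·C = 30
T5: finishes 8, weight 6, w·C = 48
T4: finishes 16, weight 2, w·C = 32
T2: finishes 28, weight 11, w·C = 308
T3: finishes 41, weight 8, w·C = 328
Sum = 30+48+32+308+328 = 746.

746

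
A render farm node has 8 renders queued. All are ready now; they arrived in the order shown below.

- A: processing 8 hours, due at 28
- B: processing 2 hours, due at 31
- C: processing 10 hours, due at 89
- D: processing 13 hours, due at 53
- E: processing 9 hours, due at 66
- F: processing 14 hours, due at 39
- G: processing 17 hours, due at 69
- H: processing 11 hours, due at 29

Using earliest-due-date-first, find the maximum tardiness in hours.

5

EDD (increasing due date): A H B F D E G C.
A: 0→8, due 28, tardiness 0
H: 8→19, due 29, tardiness 0
B: 19→21, due 31, tardiness 0
F: 21→35, due 39, tardiness 0
D: 35→48, due 53, tardiness 0
E: 48→57, due 66, tardiness 0
G: 57→74, due 69, tardiness 5
C: 74→84, due 89, tardiness 0
Maximum = 5.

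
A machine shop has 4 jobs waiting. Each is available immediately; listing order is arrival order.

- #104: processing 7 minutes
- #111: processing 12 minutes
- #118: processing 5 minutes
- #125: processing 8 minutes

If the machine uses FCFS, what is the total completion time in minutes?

82

FIFO (arrival order): #104 #111 #118 #125.
#104: 0→7
#111: 7→19
#118: 19→24
#125: 24→32
Sum = 7+19+24+32 = 82.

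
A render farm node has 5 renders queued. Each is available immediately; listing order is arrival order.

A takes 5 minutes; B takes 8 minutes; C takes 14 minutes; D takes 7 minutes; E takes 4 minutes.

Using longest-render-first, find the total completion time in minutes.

137

LPT (decreasing processing time): C B D A E.
C: 0→14
B: 14→22
D: 22→29
A: 29→34
E: 34→38
Sum = 14+22+29+34+38 = 137.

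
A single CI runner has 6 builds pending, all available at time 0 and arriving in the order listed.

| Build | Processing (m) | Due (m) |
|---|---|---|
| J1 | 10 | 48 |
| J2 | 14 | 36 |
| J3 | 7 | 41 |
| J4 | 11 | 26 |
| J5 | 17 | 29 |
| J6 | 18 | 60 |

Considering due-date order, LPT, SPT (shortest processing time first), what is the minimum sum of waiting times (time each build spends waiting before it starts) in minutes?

153

EDD (increasing due date): J4 J5 J2 J3 J1 J6.
J4: waits 0, runs 0→11
J5: waits 11, runs 11→28
J2: waits 28, runs 28→42
J3: waits 42, runs 42→49
J1: waits 49, runs 49→59
J6: waits 59, runs 59→77
Sum = 0+11+28+42+49+59 = 189.
LPT (decreasing processing time): J6 J5 J2 J4 J1 J3.
J6: waits 0, runs 0→18
J5: waits 18, runs 18→35
J2: waits 35, runs 35→49
J4: waits 49, runs 49→60
J1: waits 60, runs 60→70
J3: waits 70, runs 70→77
Sum = 0+18+35+49+60+70 = 232.
SPT (increasing processing time): J3 J1 J4 J2 J5 J6.
J3: waits 0, runs 0→7
J1: waits 7, runs 7→17
J4: waits 17, runs 17→28
J2: waits 28, runs 28→42
J5: waits 42, runs 42→59
J6: waits 59, runs 59→77
Sum = 0+7+17+28+42+59 = 153.
EDD 189, LPT 232, SPT 153 → minimum 153.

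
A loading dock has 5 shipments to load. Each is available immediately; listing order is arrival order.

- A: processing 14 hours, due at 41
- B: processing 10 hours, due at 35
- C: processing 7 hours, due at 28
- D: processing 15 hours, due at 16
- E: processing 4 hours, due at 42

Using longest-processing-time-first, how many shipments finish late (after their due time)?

3

LPT (decreasing processing time): D A B C E.
D: 0→15, due 16, tardiness 0
A: 15→29, due 41, tardiness 0
B: 29→39, due 35, tardiness 4
C: 39→46, due 28, tardiness 18
E: 46→50, due 42, tardiness 8
Late shipments: 3.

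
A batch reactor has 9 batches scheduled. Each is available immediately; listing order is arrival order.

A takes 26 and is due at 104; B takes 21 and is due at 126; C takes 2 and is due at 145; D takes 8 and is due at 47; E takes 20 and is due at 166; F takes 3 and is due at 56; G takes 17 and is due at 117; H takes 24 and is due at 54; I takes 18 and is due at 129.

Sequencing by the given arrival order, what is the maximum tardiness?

FIFO (arrival order): A B C D E F G H I.
A: 0→26, due 104, tardiness 0
B: 26→47, due 126, tardiness 0
C: 47→49, due 145, tardiness 0
D: 49→57, due 47, tardiness 10
E: 57→77, due 166, tardiness 0
F: 77→80, due 56, tardiness 24
G: 80→97, due 117, tardiness 0
H: 97→121, due 54, tardiness 67
I: 121→139, due 129, tardiness 10
Maximum = 67.

67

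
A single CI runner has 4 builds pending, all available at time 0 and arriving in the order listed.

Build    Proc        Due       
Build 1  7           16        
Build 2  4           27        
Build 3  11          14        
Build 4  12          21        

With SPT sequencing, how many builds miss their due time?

SPT (increasing processing time): Build 2 Build 1 Build 3 Build 4.
Build 2: 0→4, due 27, tardiness 0
Build 1: 4→11, due 16, tardiness 0
Build 3: 11→22, due 14, tardiness 8
Build 4: 22→34, due 21, tardiness 13
Late builds: 2.

2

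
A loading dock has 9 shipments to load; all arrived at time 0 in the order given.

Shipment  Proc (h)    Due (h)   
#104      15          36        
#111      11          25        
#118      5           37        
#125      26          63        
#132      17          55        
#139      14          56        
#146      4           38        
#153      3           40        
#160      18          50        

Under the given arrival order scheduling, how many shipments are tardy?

FIFO (arrival order): #104 #111 #118 #125 #132 #139 #146 #153 #160.
#104: 0→15, due 36, tardiness 0
#111: 15→26, due 25, tardiness 1
#118: 26→31, due 37, tardiness 0
#125: 31→57, due 63, tardiness 0
#132: 57→74, due 55, tardiness 19
#139: 74→88, due 56, tardiness 32
#146: 88→92, due 38, tardiness 54
#153: 92→95, due 40, tardiness 55
#160: 95→113, due 50, tardiness 63
Late shipments: 6.

6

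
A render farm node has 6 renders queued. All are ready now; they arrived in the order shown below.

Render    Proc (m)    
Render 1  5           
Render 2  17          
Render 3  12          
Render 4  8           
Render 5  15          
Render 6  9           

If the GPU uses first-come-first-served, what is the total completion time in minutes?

226

FIFO (arrival order): Render 1 Render 2 Render 3 Render 4 Render 5 Render 6.
Render 1: 0→5
Render 2: 5→22
Render 3: 22→34
Render 4: 34→42
Render 5: 42→57
Render 6: 57→66
Sum = 5+22+34+42+57+66 = 226.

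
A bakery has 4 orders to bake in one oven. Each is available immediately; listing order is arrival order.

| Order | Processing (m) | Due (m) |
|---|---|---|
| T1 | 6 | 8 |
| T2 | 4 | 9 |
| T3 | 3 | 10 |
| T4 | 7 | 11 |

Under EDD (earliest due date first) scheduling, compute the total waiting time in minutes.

EDD (increasing due date): T1 T2 T3 T4.
T1: waits 0, runs 0→6
T2: waits 6, runs 6→10
T3: waits 10, runs 10→13
T4: waits 13, runs 13→20
Sum = 0+6+10+13 = 29.

29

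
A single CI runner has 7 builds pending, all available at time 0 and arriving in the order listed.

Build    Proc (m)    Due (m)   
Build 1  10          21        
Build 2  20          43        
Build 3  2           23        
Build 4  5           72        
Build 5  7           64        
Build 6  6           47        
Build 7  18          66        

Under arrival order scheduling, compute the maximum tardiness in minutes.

FIFO (arrival order): Build 1 Build 2 Build 3 Build 4 Build 5 Build 6 Build 7.
Build 1: 0→10, due 21, tardiness 0
Build 2: 10→30, due 43, tardiness 0
Build 3: 30→32, due 23, tardiness 9
Build 4: 32→37, due 72, tardiness 0
Build 5: 37→44, due 64, tardiness 0
Build 6: 44→50, due 47, tardiness 3
Build 7: 50→68, due 66, tardiness 2
Maximum = 9.

9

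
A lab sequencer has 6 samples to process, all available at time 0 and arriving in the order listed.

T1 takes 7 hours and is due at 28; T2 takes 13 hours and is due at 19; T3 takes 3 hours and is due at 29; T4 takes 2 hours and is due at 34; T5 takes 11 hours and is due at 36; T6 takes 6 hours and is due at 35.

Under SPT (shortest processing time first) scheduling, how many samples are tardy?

SPT (increasing processing time): T4 T3 T6 T1 T5 T2.
T4: 0→2, due 34, tardiness 0
T3: 2→5, due 29, tardiness 0
T6: 5→11, due 35, tardiness 0
T1: 11→18, due 28, tardiness 0
T5: 18→29, due 36, tardiness 0
T2: 29→42, due 19, tardiness 23
Late samples: 1.

1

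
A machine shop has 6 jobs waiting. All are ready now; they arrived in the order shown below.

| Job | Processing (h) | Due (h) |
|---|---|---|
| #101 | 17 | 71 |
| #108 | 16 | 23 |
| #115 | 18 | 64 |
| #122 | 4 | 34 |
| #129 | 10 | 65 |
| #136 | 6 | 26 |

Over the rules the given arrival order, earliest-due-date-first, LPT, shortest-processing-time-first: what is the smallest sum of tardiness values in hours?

FIFO (arrival order): #101 #108 #115 #122 #129 #136.
#101: 0→17, due 71, tardiness 0
#108: 17→33, due 23, tardiness 10
#115: 33→51, due 64, tardiness 0
#122: 51→55, due 34, tardiness 21
#129: 55→65, due 65, tardiness 0
#136: 65→71, due 26, tardiness 45
Sum = 0+10+0+21+0+45 = 76.
EDD (increasing due date): #108 #136 #122 #115 #129 #101.
#108: 0→16, due 23, tardiness 0
#136: 16→22, due 26, tardiness 0
#122: 22→26, due 34, tardiness 0
#115: 26→44, due 64, tardiness 0
#129: 44→54, due 65, tardiness 0
#101: 54→71, due 71, tardiness 0
Sum = 0+0+0+0+0+0 = 0.
LPT (decreasing processing time): #115 #101 #108 #129 #136 #122.
#115: 0→18, due 64, tardiness 0
#101: 18→35, due 71, tardiness 0
#108: 35→51, due 23, tardiness 28
#129: 51→61, due 65, tardiness 0
#136: 61→67, due 26, tardiness 41
#122: 67→71, due 34, tardiness 37
Sum = 0+0+28+0+41+37 = 106.
SPT (increasing processing time): #122 #136 #129 #108 #101 #115.
#122: 0→4, due 34, tardiness 0
#136: 4→10, due 26, tardiness 0
#129: 10→20, due 65, tardiness 0
#108: 20→36, due 23, tardiness 13
#101: 36→53, due 71, tardiness 0
#115: 53→71, due 64, tardiness 7
Sum = 0+0+0+13+0+7 = 20.
FIFO 76, EDD 0, LPT 106, SPT 20 → minimum 0.

0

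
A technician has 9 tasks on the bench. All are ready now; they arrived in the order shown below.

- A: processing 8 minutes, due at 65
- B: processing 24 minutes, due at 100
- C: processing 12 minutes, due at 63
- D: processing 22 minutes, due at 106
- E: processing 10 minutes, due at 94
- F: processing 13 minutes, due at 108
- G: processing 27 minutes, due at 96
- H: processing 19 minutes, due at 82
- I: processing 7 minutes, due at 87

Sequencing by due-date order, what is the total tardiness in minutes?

EDD (increasing due date): C A H I E G B D F.
C: 0→12, due 63, tardiness 0
A: 12→20, due 65, tardiness 0
H: 20→39, due 82, tardiness 0
I: 39→46, due 87, tardiness 0
E: 46→56, due 94, tardiness 0
G: 56→83, due 96, tardiness 0
B: 83→107, due 100, tardiness 7
D: 107→129, due 106, tardiness 23
F: 129→142, due 108, tardiness 34
Sum = 0+0+0+0+0+0+7+23+34 = 64.

64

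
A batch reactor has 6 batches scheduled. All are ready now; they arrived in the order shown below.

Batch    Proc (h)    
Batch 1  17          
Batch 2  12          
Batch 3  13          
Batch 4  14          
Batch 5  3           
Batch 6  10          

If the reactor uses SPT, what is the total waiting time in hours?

131

SPT (increasing processing time): Batch 5 Batch 6 Batch 2 Batch 3 Batch 4 Batch 1.
Batch 5: waits 0, runs 0→3
Batch 6: waits 3, runs 3→13
Batch 2: waits 13, runs 13→25
Batch 3: waits 25, runs 25→38
Batch 4: waits 38, runs 38→52
Batch 1: waits 52, runs 52→69
Sum = 0+3+13+25+38+52 = 131.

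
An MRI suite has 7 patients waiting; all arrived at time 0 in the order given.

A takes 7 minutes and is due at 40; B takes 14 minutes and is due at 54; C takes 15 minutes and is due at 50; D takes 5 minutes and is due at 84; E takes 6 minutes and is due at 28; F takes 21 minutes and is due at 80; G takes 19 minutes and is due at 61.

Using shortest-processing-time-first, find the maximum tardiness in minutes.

SPT (increasing processing time): D E A B C G F.
D: 0→5, due 84, tardiness 0
E: 5→11, due 28, tardiness 0
A: 11→18, due 40, tardiness 0
B: 18→32, due 54, tardiness 0
C: 32→47, due 50, tardiness 0
G: 47→66, due 61, tardiness 5
F: 66→87, due 80, tardiness 7
Maximum = 7.

7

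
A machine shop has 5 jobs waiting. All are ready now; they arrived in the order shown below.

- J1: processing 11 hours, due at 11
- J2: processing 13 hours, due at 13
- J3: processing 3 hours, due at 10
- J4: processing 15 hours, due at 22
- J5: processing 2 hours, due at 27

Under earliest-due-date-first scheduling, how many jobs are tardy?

EDD (increasing due date): J3 J1 J2 J4 J5.
J3: 0→3, due 10, tardiness 0
J1: 3→14, due 11, tardiness 3
J2: 14→27, due 13, tardiness 14
J4: 27→42, due 22, tardiness 20
J5: 42→44, due 27, tardiness 17
Late jobs: 4.

4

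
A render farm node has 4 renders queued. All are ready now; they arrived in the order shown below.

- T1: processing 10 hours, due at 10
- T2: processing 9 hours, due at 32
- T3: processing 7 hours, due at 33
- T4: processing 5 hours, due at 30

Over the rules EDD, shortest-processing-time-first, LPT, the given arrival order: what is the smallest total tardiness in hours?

0

EDD (increasing due date): T1 T4 T2 T3.
T1: 0→10, due 10, tardiness 0
T4: 10→15, due 30, tardiness 0
T2: 15→24, due 32, tardiness 0
T3: 24→31, due 33, tardiness 0
Sum = 0+0+0+0 = 0.
SPT (increasing processing time): T4 T3 T2 T1.
T4: 0→5, due 30, tardiness 0
T3: 5→12, due 33, tardiness 0
T2: 12→21, due 32, tardiness 0
T1: 21→31, due 10, tardiness 21
Sum = 0+0+0+21 = 21.
LPT (decreasing processing time): T1 T2 T3 T4.
T1: 0→10, due 10, tardiness 0
T2: 10→19, due 32, tardiness 0
T3: 19→26, due 33, tardiness 0
T4: 26→31, due 30, tardiness 1
Sum = 0+0+0+1 = 1.
FIFO (arrival order): T1 T2 T3 T4.
T1: 0→10, due 10, tardiness 0
T2: 10→19, due 32, tardiness 0
T3: 19→26, due 33, tardiness 0
T4: 26→31, due 30, tardiness 1
Sum = 0+0+0+1 = 1.
EDD 0, SPT 21, LPT 1, FIFO 1 → minimum 0.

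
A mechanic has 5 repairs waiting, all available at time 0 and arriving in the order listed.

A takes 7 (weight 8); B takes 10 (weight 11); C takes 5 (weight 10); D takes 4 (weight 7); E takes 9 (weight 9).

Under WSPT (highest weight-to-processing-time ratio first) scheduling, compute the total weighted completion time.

842

WSPT (decreasing weight/processing-time ratio): C D A B E.
C: finishes 5, weight 10, w·C = 50
D: finishes 9, weight 7, w·C = 63
A: finishes 16, weight 8, w·C = 128
B: finishes 26, weight 11, w·C = 286
E: finishes 35, weight 9, w·C = 315
Sum = 50+63+128+286+315 = 842.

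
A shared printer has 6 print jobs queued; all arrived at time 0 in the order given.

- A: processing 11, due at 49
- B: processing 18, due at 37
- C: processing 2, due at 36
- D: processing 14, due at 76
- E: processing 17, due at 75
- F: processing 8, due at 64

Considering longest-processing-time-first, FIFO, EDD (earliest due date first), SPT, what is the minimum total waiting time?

120

LPT (decreasing processing time): B E D A F C.
B: waits 0, runs 0→18
E: waits 18, runs 18→35
D: waits 35, runs 35→49
A: waits 49, runs 49→60
F: waits 60, runs 60→68
C: waits 68, runs 68→70
Sum = 0+18+35+49+60+68 = 230.
FIFO (arrival order): A B C D E F.
A: waits 0, runs 0→11
B: waits 11, runs 11→29
C: waits 29, runs 29→31
D: waits 31, runs 31→45
E: waits 45, runs 45→62
F: waits 62, runs 62→70
Sum = 0+11+29+31+45+62 = 178.
EDD (increasing due date): C B A F E D.
C: waits 0, runs 0→2
B: waits 2, runs 2→20
A: waits 20, runs 20→31
F: waits 31, runs 31→39
E: waits 39, runs 39→56
D: waits 56, runs 56→70
Sum = 0+2+20+31+39+56 = 148.
SPT (increasing processing time): C F A D E B.
C: waits 0, runs 0→2
F: waits 2, runs 2→10
A: waits 10, runs 10→21
D: waits 21, runs 21→35
E: waits 35, runs 35→52
B: waits 52, runs 52→70
Sum = 0+2+10+21+35+52 = 120.
LPT 230, FIFO 178, EDD 148, SPT 120 → minimum 120.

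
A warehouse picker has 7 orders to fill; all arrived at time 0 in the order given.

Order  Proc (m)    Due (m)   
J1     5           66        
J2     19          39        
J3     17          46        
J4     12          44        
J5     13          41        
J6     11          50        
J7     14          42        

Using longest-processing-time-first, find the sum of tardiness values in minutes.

122

LPT (decreasing processing time): J2 J3 J7 J5 J4 J6 J1.
J2: 0→19, due 39, tardiness 0
J3: 19→36, due 46, tardiness 0
J7: 36→50, due 42, tardiness 8
J5: 50→63, due 41, tardiness 22
J4: 63→75, due 44, tardiness 31
J6: 75→86, due 50, tardiness 36
J1: 86→91, due 66, tardiness 25
Sum = 0+0+8+22+31+36+25 = 122.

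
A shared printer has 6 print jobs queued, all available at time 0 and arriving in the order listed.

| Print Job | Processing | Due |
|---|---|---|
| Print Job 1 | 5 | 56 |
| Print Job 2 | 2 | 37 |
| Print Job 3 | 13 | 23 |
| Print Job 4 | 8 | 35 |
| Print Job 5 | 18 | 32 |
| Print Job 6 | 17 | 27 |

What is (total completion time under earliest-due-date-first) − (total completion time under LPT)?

EDD (increasing due date): Print Job 3 Print Job 6 Print Job 5 Print Job 4 Print Job 2 Print Job 1.
Print Job 3: 0→13
Print Job 6: 13→30
Print Job 5: 30→48
Print Job 4: 48→56
Print Job 2: 56→58
Print Job 1: 58→63
Sum = 13+30+48+56+58+63 = 268.
LPT (decreasing processing time): Print Job 5 Print Job 6 Print Job 3 Print Job 4 Print Job 1 Print Job 2.
Print Job 5: 0→18
Print Job 6: 18→35
Print Job 3: 35→48
Print Job 4: 48→56
Print Job 1: 56→61
Print Job 2: 61→63
Sum = 18+35+48+56+61+63 = 281.
Difference = 268 − 281 = -13.

-13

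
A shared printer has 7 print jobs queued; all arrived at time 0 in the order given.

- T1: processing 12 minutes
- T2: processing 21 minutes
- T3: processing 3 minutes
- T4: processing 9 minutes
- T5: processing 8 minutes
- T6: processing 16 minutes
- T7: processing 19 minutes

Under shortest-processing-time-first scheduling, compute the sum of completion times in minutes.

SPT (increasing processing time): T3 T5 T4 T1 T6 T7 T2.
T3: 0→3
T5: 3→11
T4: 11→20
T1: 20→32
T6: 32→48
T7: 48→67
T2: 67→88
Sum = 3+11+20+32+48+67+88 = 269.

269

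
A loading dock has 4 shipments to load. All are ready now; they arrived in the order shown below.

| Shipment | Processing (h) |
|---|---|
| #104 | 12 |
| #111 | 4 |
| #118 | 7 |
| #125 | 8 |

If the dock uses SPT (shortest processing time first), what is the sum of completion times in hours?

SPT (increasing processing time): #111 #118 #125 #104.
#111: 0→4
#118: 4→11
#125: 11→19
#104: 19→31
Sum = 4+11+19+31 = 65.

65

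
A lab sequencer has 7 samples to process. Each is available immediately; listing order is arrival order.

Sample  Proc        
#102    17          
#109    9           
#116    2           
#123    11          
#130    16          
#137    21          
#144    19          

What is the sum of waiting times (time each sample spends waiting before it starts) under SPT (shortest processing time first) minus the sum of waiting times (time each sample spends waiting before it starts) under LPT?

SPT (increasing processing time): #116 #109 #123 #130 #102 #144 #137.
#116: waits 0, runs 0→2
#109: waits 2, runs 2→11
#123: waits 11, runs 11→22
#130: waits 22, runs 22→38
#102: waits 38, runs 38→55
#144: waits 55, runs 55→74
#137: waits 74, runs 74→95
Sum = 0+2+11+22+38+55+74 = 202.
LPT (decreasing processing time): #137 #144 #102 #130 #123 #109 #116.
#137: waits 0, runs 0→21
#144: waits 21, runs 21→40
#102: waits 40, runs 40→57
#130: waits 57, runs 57→73
#123: waits 73, runs 73→84
#109: waits 84, runs 84→93
#116: waits 93, runs 93→95
Sum = 0+21+40+57+73+84+93 = 368.
Difference = 202 − 368 = -166.

-166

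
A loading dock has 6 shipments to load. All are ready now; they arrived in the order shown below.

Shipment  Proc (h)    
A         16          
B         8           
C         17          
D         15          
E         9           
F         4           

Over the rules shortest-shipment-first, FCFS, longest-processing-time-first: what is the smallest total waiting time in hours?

125

SPT (increasing processing time): F B E D A C.
F: waits 0, runs 0→4
B: waits 4, runs 4→12
E: waits 12, runs 12→21
D: waits 21, runs 21→36
A: waits 36, runs 36→52
C: waits 52, runs 52→69
Sum = 0+4+12+21+36+52 = 125.
FIFO (arrival order): A B C D E F.
A: waits 0, runs 0→16
B: waits 16, runs 16→24
C: waits 24, runs 24→41
D: waits 41, runs 41→56
E: waits 56, runs 56→65
F: waits 65, runs 65→69
Sum = 0+16+24+41+56+65 = 202.
LPT (decreasing processing time): C A D E B F.
C: waits 0, runs 0→17
A: waits 17, runs 17→33
D: waits 33, runs 33→48
E: waits 48, runs 48→57
B: waits 57, runs 57→65
F: waits 65, runs 65→69
Sum = 0+17+33+48+57+65 = 220.
SPT 125, FIFO 202, LPT 220 → minimum 125.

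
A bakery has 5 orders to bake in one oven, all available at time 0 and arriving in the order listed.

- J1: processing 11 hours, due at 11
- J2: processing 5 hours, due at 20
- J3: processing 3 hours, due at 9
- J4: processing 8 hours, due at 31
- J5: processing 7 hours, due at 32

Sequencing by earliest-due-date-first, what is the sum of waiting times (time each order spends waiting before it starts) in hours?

63

EDD (increasing due date): J3 J1 J2 J4 J5.
J3: waits 0, runs 0→3
J1: waits 3, runs 3→14
J2: waits 14, runs 14→19
J4: waits 19, runs 19→27
J5: waits 27, runs 27→34
Sum = 0+3+14+19+27 = 63.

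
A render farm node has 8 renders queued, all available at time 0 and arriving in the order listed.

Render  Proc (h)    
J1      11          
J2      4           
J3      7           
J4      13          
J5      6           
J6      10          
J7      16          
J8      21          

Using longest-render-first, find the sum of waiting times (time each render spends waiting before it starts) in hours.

402

LPT (decreasing processing time): J8 J7 J4 J1 J6 J3 J5 J2.
J8: waits 0, runs 0→21
J7: waits 21, runs 21→37
J4: waits 37, runs 37→50
J1: waits 50, runs 50→61
J6: waits 61, runs 61→71
J3: waits 71, runs 71→78
J5: waits 78, runs 78→84
J2: waits 84, runs 84→88
Sum = 0+21+37+50+61+71+78+84 = 402.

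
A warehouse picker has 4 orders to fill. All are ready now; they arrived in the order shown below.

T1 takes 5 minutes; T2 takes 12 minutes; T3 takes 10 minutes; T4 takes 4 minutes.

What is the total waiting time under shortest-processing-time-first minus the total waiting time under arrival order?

-17

SPT (increasing processing time): T4 T1 T3 T2.
T4: waits 0, runs 0→4
T1: waits 4, runs 4→9
T3: waits 9, runs 9→19
T2: waits 19, runs 19→31
Sum = 0+4+9+19 = 32.
FIFO (arrival order): T1 T2 T3 T4.
T1: waits 0, runs 0→5
T2: waits 5, runs 5→17
T3: waits 17, runs 17→27
T4: waits 27, runs 27→31
Sum = 0+5+17+27 = 49.
Difference = 32 − 49 = -17.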